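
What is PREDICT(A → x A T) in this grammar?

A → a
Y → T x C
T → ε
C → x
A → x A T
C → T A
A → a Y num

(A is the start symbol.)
{ 'x' }

PREDICT(A → x A T) = (FIRST(RHS) \ {ε}) ∪ (FOLLOW(A) if ε ∈ FIRST(RHS), i.e. RHS ⇒* ε)
FIRST(x A T) = { 'x' }
ε ∉ FIRST(x A T), so FOLLOW(A) is not added.
PREDICT(A → x A T) = { 'x' }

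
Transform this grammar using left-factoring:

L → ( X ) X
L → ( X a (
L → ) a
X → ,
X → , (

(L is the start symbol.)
L → ( X L'
L' → ) X
L' → a (
L → ) a
X → , X'
X' → ε
X' → (

Left-factoring transforms A → αβ₁ | αβ₂ into A → αA' and A' → β₁ | β₂
(α is the longest common prefix among the alternatives). Repeat until
no nonterminal has two alternatives with a common prefix.

Round 1: L has alternatives sharing prefix '( X'. Introduce L': L → ( X L'
  Add: L' → ) X
  Add: L' → a (

Round 2: X has alternatives sharing prefix ','. Introduce X': X → , X'
  Add: X' → ε
  Add: X' → (

No remaining common prefixes — done.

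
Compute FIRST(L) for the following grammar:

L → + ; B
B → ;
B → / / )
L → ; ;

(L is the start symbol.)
{ '+', ';' }

To compute FIRST(L), examine every production with L on the left-hand side, reading each right-hand side left to right until a non-nullable symbol is reached.

From L → + ; B:
  - '+' is a terminal: add '+' and stop
From L → ; ;:
  - ';' is a terminal: add ';' and stop

Collecting: FIRST(L) = { '+', ';' }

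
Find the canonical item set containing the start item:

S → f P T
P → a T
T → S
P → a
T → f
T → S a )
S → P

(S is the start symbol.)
{ [P → . a T], [P → . a], [S → . P], [S → . f P T], [S' → . S] }

First, augment the grammar with S' → S
I₀ = CLOSURE({ [S' → . S] }):
  [S' → . S] has the dot before S: add [S → . f P T], [S → . P]
  [S → . P] has the dot before P: add [P → . a T], [P → . a]
No further items can be added.

I₀ = { [P → . a T], [P → . a], [S → . P], [S → . f P T], [S' → . S] }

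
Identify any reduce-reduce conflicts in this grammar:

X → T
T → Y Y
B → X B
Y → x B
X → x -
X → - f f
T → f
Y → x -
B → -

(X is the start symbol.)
A reduce-reduce conflict occurs when an LR(0) state has two complete items [A → α .] and [B → β .] — both call for a reduction, and with no lookahead the parser cannot choose between them.

Augment with X' → X and build the canonical LR(0) collection (I0 = CLOSURE({[X' → . X]}), then GOTO on every symbol after a dot until no new states appear). It has 17 states:
  I0: { [T → . Y Y], [T → . f], [X → . - f f], [X → . T], [X → . x -], [X' → . X], [Y → . x -], [Y → . x B] }  — shift
  I1: { [X → - . f f] }  — shift
  I2: { [X → T .] }  — reduce
  I3: { [X' → X .] }  — accept
  I4: { [T → Y . Y], [Y → . x -], [Y → . x B] }  — shift
  I5: { [T → f .] }  — reduce
  I6: { [B → . -], [B → . X B], [T → . Y Y], [T → . f], [X → . - f f], [X → . T], [X → . x -], [X → x . -], [Y → . x -], [Y → . x B], [Y → x . -], [Y → x . B] }  — shift
  I7: { [B → - .], [X → - . f f], [X → x - .], [Y → x - .] }  — shift, 3 reduces
  I8: { [Y → x B .] }  — reduce
  I9: { [B → . -], [B → . X B], [B → X . B], [T → . Y Y], [T → . f], [X → . - f f], [X → . T], [X → . x -], [Y → . x -], [Y → . x B] }  — shift
  I10: { [B → - .], [X → - . f f] }  — shift, reduce
  I11: { [B → X B .] }  — reduce
  I12: { [X → - f . f] }  — shift
  I13: { [X → - f f .] }  — reduce
  I14: { [T → Y Y .] }  — reduce
  I15: { [B → . -], [B → . X B], [T → . Y Y], [T → . f], [X → . - f f], [X → . T], [X → . x -], [Y → . x -], [Y → . x B], [Y → x . -], [Y → x . B] }  — shift
  I16: { [B → - .], [X → - . f f], [Y → x - .] }  — shift, 2 reduces

I7 contains complete items [B → - .], [X → x - .], [Y → x - .] — reduce-reduce conflict.
I16 contains complete items [B → - .], [Y → x - .] — reduce-reduce conflict.

Answer: Yes — I7: [B → - .] vs [X → x - .]; I16: [B → - .] vs [Y → x - .]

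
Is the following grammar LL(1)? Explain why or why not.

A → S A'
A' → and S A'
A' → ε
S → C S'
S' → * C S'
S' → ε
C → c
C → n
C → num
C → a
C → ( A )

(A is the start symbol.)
Yes, the grammar is LL(1).

Relevant sets:
  FOLLOW(A') = { $, ')' }
  FOLLOW(S') = { $, ')', 'and' }

For A':
  PREDICT(A' → and S A') = { 'and' }
  PREDICT(A' → ε) = { $, ')' }
For S':
  PREDICT(S' → '*' C S') = { '*' }
  PREDICT(S' → ε) = { $, ')', 'and' }
For C:
  PREDICT(C → c) = { 'c' }
  PREDICT(C → n) = { 'n' }
  PREDICT(C → num) = { 'num' }
  PREDICT(C → a) = { 'a' }
  PREDICT(C → '(' A ')') = { '(' }
A, S have a single production, so nothing to check there.

All predict sets are disjoint. The grammar IS LL(1).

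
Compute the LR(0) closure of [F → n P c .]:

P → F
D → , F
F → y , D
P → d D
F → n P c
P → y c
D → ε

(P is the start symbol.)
Start with: [F → n P c .]
The dot is at the end, so nothing is added.

CLOSURE = { [F → n P c .] }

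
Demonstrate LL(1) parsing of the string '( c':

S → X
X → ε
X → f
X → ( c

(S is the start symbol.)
LL(1) parsing maintains a stack (initially the start symbol over $) and the input. At each step: if the stack top is a terminal, match it against the current input token; if it is a non-terminal N, replace it with the RHS of M[N, lookahead] (the unique production whose predict set contains the lookahead).

Stack is shown with the top on the left.

Stack  Input  Action
--------------------
S $    ( c $  output S → X
X $    ( c $  output X → ( c
( c $  ( c $  match '('
c $    c $    match 'c'
$      $      accept

The string is accepted.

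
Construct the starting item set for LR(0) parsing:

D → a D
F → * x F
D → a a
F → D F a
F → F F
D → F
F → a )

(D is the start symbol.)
{ [D → . F], [D → . a D], [D → . a a], [D' → . D], [F → . * x F], [F → . D F a], [F → . F F], [F → . a )] }

First, augment the grammar with D' → D
I₀ = CLOSURE({ [D' → . D] }):
  [D' → . D] has the dot before D: add [D → . a D], [D → . a a], [D → . F]
  [D → . F] has the dot before F: add [F → . * x F], [F → . D F a], [F → . F F], [F → . a )]
No further items can be added.

I₀ = { [D → . F], [D → . a D], [D → . a a], [D' → . D], [F → . * x F], [F → . D F a], [F → . F F], [F → . a )] }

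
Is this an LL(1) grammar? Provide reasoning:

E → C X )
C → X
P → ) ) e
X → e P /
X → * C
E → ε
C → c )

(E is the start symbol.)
A grammar is LL(1) if for each non-terminal N with multiple productions, the predict sets of those productions are pairwise disjoint, where PREDICT(N → α) = (FIRST(α) \ {ε}) ∪ (FOLLOW(N) if α ⇒* ε).

Relevant sets:
  FIRST(C) = { '*', 'c', 'e' }
  FIRST(X) = { '*', 'e' }
  FOLLOW(E) = { $ }

For E:
  PREDICT(E → C X ')') = { '*', 'c', 'e' }
  PREDICT(E → ε) = { $ }
For C:
  PREDICT(C → X) = { '*', 'e' }
  PREDICT(C → c ')') = { 'c' }
For X:
  PREDICT(X → e P '/') = { 'e' }
  PREDICT(X → '*' C) = { '*' }
P has a single production, so nothing to check there.

All predict sets are disjoint. The grammar IS LL(1).

Answer: Yes, the grammar is LL(1).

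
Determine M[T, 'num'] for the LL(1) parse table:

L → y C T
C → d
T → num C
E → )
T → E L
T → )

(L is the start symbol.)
T → num C

To find M[T, 'num'], we find productions for T where 'num' is in the predict set (PREDICT(N → α) = (FIRST(α) \ {ε}) ∪ (FOLLOW(N) if α ⇒* ε)).

Relevant sets:
  FIRST(E) = { ')' }

T → num C: PREDICT = { 'num' }
  'num' is in predict set, so this production goes in M[T, 'num']
T → E L: PREDICT = { ')' }
T → ): PREDICT = { ')' }

M[T, 'num'] = T → num C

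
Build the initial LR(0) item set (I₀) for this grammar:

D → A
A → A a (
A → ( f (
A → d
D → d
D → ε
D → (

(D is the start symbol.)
{ [A → . ( f (], [A → . A a (], [A → . d], [D → . (], [D → . A], [D → . d], [D → .], [D' → . D] }

First, augment the grammar with D' → D
I₀ = CLOSURE({ [D' → . D] }):
  [D' → . D] has the dot before D: add [D → . A], [D → . d], [D → .], [D → . (]
  [D → . A] has the dot before A: add [A → . A a (], [A → . ( f (], [A → . d]
No further items can be added.

I₀ = { [A → . ( f (], [A → . A a (], [A → . d], [D → . (], [D → . A], [D → . d], [D → .], [D' → . D] }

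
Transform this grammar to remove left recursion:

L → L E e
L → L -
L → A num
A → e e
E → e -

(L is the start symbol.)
L → A num L'
L' → E e L'
L' → - L'
L' → ε
A → e e
E → e -

L is directly left-recursive. The standard transformation for
  A → A α₁ | ... | A α_m | β₁ | ... | β_n
is
  A  → β₁ A' | ... | β_n A'
  A' → α₁ A' | ... | α_m A' | ε

L → A num becomes L → A num L'
L → L E e becomes L' → E e L'
L → L - becomes L' → - L'
Add L' → ε

Productions for other non-terminals are unchanged:
  A → e e
  E → e -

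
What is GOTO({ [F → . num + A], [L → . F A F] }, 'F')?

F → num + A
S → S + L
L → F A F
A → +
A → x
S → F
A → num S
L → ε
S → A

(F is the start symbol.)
{ [A → . +], [A → . num S], [A → . x], [L → F . A F] }

GOTO(I, 'F') = CLOSURE({ [A → αX.β] : [A → α.Xβ] ∈ I, X = 'F' })

Items with dot before 'F', with the dot advanced:
  [L → . F A F] → [L → F . A F]
Closure of the advanced items:
  [L → F . A F] has the dot before A: add [A → . +], [A → . x], [A → . num S]

GOTO = { [A → . +], [A → . num S], [A → . x], [L → F . A F] }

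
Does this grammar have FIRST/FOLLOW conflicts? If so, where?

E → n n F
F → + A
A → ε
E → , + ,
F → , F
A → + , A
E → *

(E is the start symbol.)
No FIRST/FOLLOW conflicts.

A FIRST/FOLLOW conflict occurs when a non-terminal N has a nullable alternative N → β (β ⇒* ε) and another alternative N → α with FIRST(α) ∩ FOLLOW(N) ≠ ∅: on such a lookahead the parser cannot decide between expanding α and letting N vanish via β.

Nullable non-terminals: A.

A: nullable alternative(s) A → ε; FOLLOW(A) = { $ }
  A → ε: FIRST \ {ε} = { } — this is the only nullable alternative, skip
  A → + , A: FIRST \ {ε} = { '+' } — disjoint from FOLLOW(A)

E, F have no nullable alternative, so no FIRST/FOLLOW check is needed there.

No FIRST/FOLLOW conflicts found.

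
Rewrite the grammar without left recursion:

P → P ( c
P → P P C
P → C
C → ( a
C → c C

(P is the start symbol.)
P is directly left-recursive. The standard transformation for
  A → A α₁ | ... | A α_m | β₁ | ... | β_n
is
  A  → β₁ A' | ... | β_n A'
  A' → α₁ A' | ... | α_m A' | ε

P → C becomes P → C P'
P → P ( c becomes P' → ( c P'
P → P P C becomes P' → P C P'
Add P' → ε

Productions for other non-terminals are unchanged:
  C → ( a
  C → c C

Resulting grammar:
P → C P'
P' → ( c P'
P' → P C P'
P' → ε
C → ( a
C → c C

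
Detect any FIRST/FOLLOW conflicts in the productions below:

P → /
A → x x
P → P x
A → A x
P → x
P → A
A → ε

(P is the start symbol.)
A FIRST/FOLLOW conflict occurs when a non-terminal N has a nullable alternative N → β (β ⇒* ε) and another alternative N → α with FIRST(α) ∩ FOLLOW(N) ≠ ∅: on such a lookahead the parser cannot decide between expanding α and letting N vanish via β.

Nullable non-terminals: A, P.
FIRST sets used below: FIRST(A) = { 'x', ε }, FIRST(P) = { '/', 'x', ε }

A: nullable alternative(s) A → ε; FOLLOW(A) = { $, 'x' }
  A → x x: FIRST \ {ε} = { 'x' } — overlaps FOLLOW(A) on { 'x' }: CONFLICT
  A → A x: FIRST \ {ε} = { 'x' } — overlaps FOLLOW(A) on { 'x' }: CONFLICT
  A → ε: FIRST \ {ε} = { } — this is the only nullable alternative, skip

P: nullable alternative(s) P → A; FOLLOW(P) = { $, 'x' }
  P → /: FIRST \ {ε} = { '/' } — disjoint from FOLLOW(P)
  P → P x: FIRST \ {ε} = { '/', 'x' } — overlaps FOLLOW(P) on { 'x' }: CONFLICT
  P → x: FIRST \ {ε} = { 'x' } — overlaps FOLLOW(P) on { 'x' }: CONFLICT
  P → A: FIRST \ {ε} = { 'x' } — this is the only nullable alternative, skip

So the grammar has 4 FIRST/FOLLOW conflicts (marked CONFLICT above).

Answer: Yes. P → P x with FOLLOW(P) on { 'x' }; P → x with FOLLOW(P) on { 'x' }; A → x x with FOLLOW(A) on { 'x' }; A → A x with FOLLOW(A) on { 'x' }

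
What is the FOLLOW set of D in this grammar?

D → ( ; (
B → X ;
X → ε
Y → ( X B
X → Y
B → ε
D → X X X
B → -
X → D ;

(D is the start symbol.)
D is the start symbol, so $ ∈ FOLLOW(D).
In X → D ;: D is followed by ';', add FIRST(';') \ {ε} = { ';' }

Taking the union: FOLLOW(D) = { $, ';' }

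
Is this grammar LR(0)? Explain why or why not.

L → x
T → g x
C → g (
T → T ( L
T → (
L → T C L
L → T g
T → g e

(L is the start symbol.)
Augment with L' → L and build the canonical LR(0) collection (I0 = CLOSURE({[L' → . L]}), then GOTO on every symbol after a dot until no new states appear). It has 14 states:
  I0: { [L → . T C L], [L → . T g], [L → . x], [L' → . L], [T → . (], [T → . T ( L], [T → . g e], [T → . g x] }  — shift
  I1: { [T → ( .] }  — reduce
  I2: { [L' → L .] }  — accept
  I3: { [C → . g (], [L → T . C L], [L → T . g], [T → T . ( L] }  — shift
  I4: { [T → g . e], [T → g . x] }  — shift
  I5: { [L → x .] }  — reduce
  I6: { [T → g e .] }  — reduce
  I7: { [T → g x .] }  — reduce
  I8: { [L → . T C L], [L → . T g], [L → . x], [T → . (], [T → . T ( L], [T → . g e], [T → . g x], [T → T ( . L] }  — shift
  I9: { [L → . T C L], [L → . T g], [L → . x], [L → T C . L], [T → . (], [T → . T ( L], [T → . g e], [T → . g x] }  — shift
  I10: { [C → g . (], [L → T g .] }  — shift, reduce
  I11: { [C → g ( .] }  — reduce
  I12: { [L → T C L .] }  — reduce
  I13: { [T → T ( L .] }  — reduce

Conflict in state I10:
  Shift-reduce conflict between [L → T g .] and [C → g . (]
So the grammar is NOT LR(0).

Answer: No. Shift-reduce conflict between [L → T g .] and [C → g . (]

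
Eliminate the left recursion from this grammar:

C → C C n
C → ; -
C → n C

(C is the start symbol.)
C → ; - C'
C → n C C'
C' → C n C'
C' → ε

C is directly left-recursive. The standard transformation for
  A → A α₁ | ... | A α_m | β₁ | ... | β_n
is
  A  → β₁ A' | ... | β_n A'
  A' → α₁ A' | ... | α_m A' | ε

C → ; - becomes C → ; - C'
C → n C becomes C → n C C'
C → C C n becomes C' → C n C'
Add C' → ε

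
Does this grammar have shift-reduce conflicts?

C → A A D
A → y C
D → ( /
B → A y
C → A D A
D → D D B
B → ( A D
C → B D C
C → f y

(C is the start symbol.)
Yes — I19: [B → ( A D .] vs [D → . ( /]; I22: [B → A y .] vs [A → . y C]; I24: [C → A A D .] vs [D → . ( /]

A shift-reduce conflict occurs when an LR(0) state has both:
  - a complete (reduce) item [A → α .] (dot at the end), and
  - a shift item [B → β . c γ] (dot before a terminal).

Augment with C' → C and build the canonical LR(0) collection (I0 = CLOSURE({[C' → . C]}), then GOTO on every symbol after a dot until no new states appear). It has 25 states:
  I0: { [A → . y C], [B → . ( A D], [B → . A y], [C → . A A D], [C → . A D A], [C → . B D C], [C → . f y], [C' → . C] }  — shift
  I1: { [A → . y C], [B → ( . A D] }  — shift
  I2: { [A → . y C], [B → A . y], [C → A . A D], [C → A . D A], [D → . ( /], [D → . D D B] }  — shift
  I3: { [C → B . D C], [D → . ( /], [D → . D D B] }  — shift
  I4: { [C' → C .] }  — accept
  I5: { [C → f . y] }  — shift
  I6: { [A → . y C], [A → y . C], [B → . ( A D], [B → . A y], [C → . A A D], [C → . A D A], [C → . B D C], [C → . f y] }  — shift
  I7: { [A → y C .] }  — reduce
  I8: { [C → f y .] }  — reduce
  I9: { [D → ( . /] }  — shift
  I10: { [A → . y C], [B → . ( A D], [B → . A y], [C → . A A D], [C → . A D A], [C → . B D C], [C → . f y], [C → B D . C], [D → . ( /], [D → . D D B], [D → D . D B] }  — shift
  I11: { [A → . y C], [B → ( . A D], [D → ( . /] }  — shift
  I12: { [C → B D C .] }  — reduce
  I13: { [A → . y C], [B → . ( A D], [B → . A y], [D → . ( /], [D → . D D B], [D → D . D B], [D → D D . B] }  — shift
  I14: { [B → A . y] }  — shift
  I15: { [D → D D B .] }  — reduce
  I16: { [B → A y .] }  — reduce
  I17: { [D → ( / .] }  — reduce
  I18: { [B → ( A . D], [D → . ( /], [D → . D D B] }  — shift
  I19: { [B → ( A D .], [D → . ( /], [D → . D D B], [D → D . D B] }  — shift, reduce
  I20: { [C → A A . D], [D → . ( /], [D → . D D B] }  — shift
  I21: { [A → . y C], [C → A D . A], [D → . ( /], [D → . D D B], [D → D . D B] }  — shift
  I22: { [A → . y C], [A → y . C], [B → . ( A D], [B → . A y], [B → A y .], [C → . A A D], [C → . A D A], [C → . B D C], [C → . f y] }  — shift, reduce
  I23: { [C → A D A .] }  — reduce
  I24: { [C → A A D .], [D → . ( /], [D → . D D B], [D → D . D B] }  — shift, reduce

I19 contains reduce item [B → ( A D .] and shift item [D → . ( /] — shift-reduce conflict.
I22 contains reduce item [B → A y .] and shift items [A → . y C], [B → . ( A D], [C → . f y] — shift-reduce conflict.
I24 contains reduce item [C → A A D .] and shift item [D → . ( /] — shift-reduce conflict.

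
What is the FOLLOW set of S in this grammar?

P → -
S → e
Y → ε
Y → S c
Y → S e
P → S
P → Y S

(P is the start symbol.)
{ $, 'c', 'e' }

To compute FOLLOW(S), find every occurrence of S on a right-hand side N → α S β: add FIRST(β) \ {ε}, and if β is empty or nullable also add FOLLOW(N). Iterate to a fixed point.

In Y → S c: S is followed by c, add FIRST(c) \ {ε} = { 'c' }
In Y → S e: S is followed by e, add FIRST(e) \ {ε} = { 'e' }
In P → S: S is at the end, add FOLLOW(P)
In P → Y S: S is at the end, add FOLLOW(P)

The FOLLOW sets referred to above (computed the same way, to a fixed point):
  FOLLOW(P) = { $ }

Taking the union: FOLLOW(S) = { $, 'c', 'e' }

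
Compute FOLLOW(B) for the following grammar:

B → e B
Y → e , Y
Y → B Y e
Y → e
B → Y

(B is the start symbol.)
{ $, 'e' }

To compute FOLLOW(B), find every occurrence of B on a right-hand side N → α B β: add FIRST(β) \ {ε}, and if β is empty or nullable also add FOLLOW(N). Iterate to a fixed point.

B is the start symbol, so $ ∈ FOLLOW(B).
In B → e B: B is at the end; this adds FOLLOW(B) to itself — nothing new
In Y → B Y e: B is followed by Y e, add FIRST(Y e) \ {ε} = { 'e' }

Taking the union: FOLLOW(B) = { $, 'e' }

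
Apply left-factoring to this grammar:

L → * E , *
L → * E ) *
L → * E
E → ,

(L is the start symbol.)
L → * E L'
L' → , *
L' → ) *
L' → ε
E → ,

Left-factoring transforms A → αβ₁ | αβ₂ into A → αA' and A' → β₁ | β₂
(α is the longest common prefix among the alternatives). Repeat until
no nonterminal has two alternatives with a common prefix.

Round 1: L has alternatives sharing prefix '* E'. Introduce L': L → * E L'
  Add: L' → , *
  Add: L' → ) *
  Add: L' → ε

No remaining common prefixes — done.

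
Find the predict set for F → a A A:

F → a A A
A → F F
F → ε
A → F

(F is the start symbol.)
PREDICT(F → a A A) = (FIRST(RHS) \ {ε}) ∪ (FOLLOW(F) if ε ∈ FIRST(RHS), i.e. RHS ⇒* ε)
FIRST(a A A) = { 'a' }
ε ∉ FIRST(a A A), so FOLLOW(F) is not added.
PREDICT(F → a A A) = { 'a' }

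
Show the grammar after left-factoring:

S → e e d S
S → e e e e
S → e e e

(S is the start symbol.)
S → e e S'
S' → d S
S' → e S''
S'' → e
S'' → ε

Left-factoring transforms A → αβ₁ | αβ₂ into A → αA' and A' → β₁ | β₂
(α is the longest common prefix among the alternatives). Repeat until
no nonterminal has two alternatives with a common prefix.

Round 1: S has alternatives sharing prefix 'e e'. Introduce S': S → e e S'
  Add: S' → d S
  Add: S' → e e
  Add: S' → e

Round 2: S' has alternatives sharing prefix 'e'. Introduce S'': S' → e S''
  Add: S'' → e
  Add: S'' → ε

No remaining common prefixes — done.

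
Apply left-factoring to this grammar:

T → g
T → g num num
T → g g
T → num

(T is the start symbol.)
Left-factoring transforms A → αβ₁ | αβ₂ into A → αA' and A' → β₁ | β₂
(α is the longest common prefix among the alternatives). Repeat until
no nonterminal has two alternatives with a common prefix.

Round 1: T has alternatives sharing prefix 'g'. Introduce T': T → g T'
  Add: T' → ε
  Add: T' → num num
  Add: T' → g

No remaining common prefixes — done.

Resulting grammar:
T → g T'
T' → ε
T' → num num
T' → g
T → num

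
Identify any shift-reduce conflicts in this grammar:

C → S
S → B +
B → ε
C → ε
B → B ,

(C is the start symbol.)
A shift-reduce conflict occurs when an LR(0) state has both:
  - a complete (reduce) item [A → α .] (dot at the end), and
  - a shift item [B → β . c γ] (dot before a terminal).

Augment with C' → C and build the canonical LR(0) collection (I0 = CLOSURE({[C' → . C]}), then GOTO on every symbol after a dot until no new states appear). It has 6 states:
  I0: { [B → . B ,], [B → .], [C → . S], [C → .], [C' → . C], [S → . B +] }  — 2 reduces
  I1: { [B → B . ,], [S → B . +] }  — shift
  I2: { [C' → C .] }  — accept
  I3: { [C → S .] }  — reduce
  I4: { [S → B + .] }  — reduce
  I5: { [B → B , .] }  — reduce

No state contains both a complete item and a shift item.

Answer: No shift-reduce conflicts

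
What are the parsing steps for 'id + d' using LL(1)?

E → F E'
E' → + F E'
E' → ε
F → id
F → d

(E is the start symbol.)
LL(1) parsing maintains a stack (initially the start symbol over $) and the input. At each step: if the stack top is a terminal, match it against the current input token; if it is a non-terminal N, replace it with the RHS of M[N, lookahead] (the unique production whose predict set contains the lookahead).

Stack is shown with the top on the left.

Stack     Input     Action
--------------------------
E $       id + d $  output E → F E'
F E' $    id + d $  output F → id
id E' $   id + d $  match 'id'
E' $      + d $     output E' → + F E'
+ F E' $  + d $     match '+'
F E' $    d $       output F → d
d E' $    d $       match 'd'
E' $      $         output E' → ε
$         $         accept

The string is accepted.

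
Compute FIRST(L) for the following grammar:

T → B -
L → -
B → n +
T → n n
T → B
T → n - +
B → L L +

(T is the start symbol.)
To compute FIRST(L), examine every production with L on the left-hand side, reading each right-hand side left to right until a non-nullable symbol is reached.

From L → -:
  - '-' is a terminal: add '-' and stop

Collecting: FIRST(L) = { '-' }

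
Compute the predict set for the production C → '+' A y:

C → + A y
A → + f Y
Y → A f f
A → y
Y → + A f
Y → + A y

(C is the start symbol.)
PREDICT(C → '+' A y) = (FIRST(RHS) \ {ε}) ∪ (FOLLOW(C) if ε ∈ FIRST(RHS), i.e. RHS ⇒* ε)
FIRST('+' A y) = { '+' }
ε ∉ FIRST('+' A y), so FOLLOW(C) is not added.
PREDICT(C → '+' A y) = { '+' }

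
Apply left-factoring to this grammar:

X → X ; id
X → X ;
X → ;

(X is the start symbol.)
X → X ; X'
X' → id
X' → ε
X → ;

Left-factoring transforms A → αβ₁ | αβ₂ into A → αA' and A' → β₁ | β₂
(α is the longest common prefix among the alternatives). Repeat until
no nonterminal has two alternatives with a common prefix.

Round 1: X has alternatives sharing prefix 'X ;'. Introduce X': X → X ; X'
  Add: X' → id
  Add: X' → ε

No remaining common prefixes — done.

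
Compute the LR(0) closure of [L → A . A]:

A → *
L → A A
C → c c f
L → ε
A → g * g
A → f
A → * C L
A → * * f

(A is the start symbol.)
{ [A → . * * f], [A → . * C L], [A → . *], [A → . f], [A → . g * g], [L → A . A] }

Start with: [L → A . A]
  [L → A . A] has the dot before A: add [A → . *], [A → . g * g], [A → . f], [A → . * C L], [A → . * * f]
No further items can be added.

CLOSURE = { [A → . * * f], [A → . * C L], [A → . *], [A → . f], [A → . g * g], [L → A . A] }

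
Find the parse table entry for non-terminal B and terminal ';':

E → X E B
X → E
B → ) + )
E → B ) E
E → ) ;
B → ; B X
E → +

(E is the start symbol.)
To find M[B, ';'], we find productions for B where ';' is in the predict set (PREDICT(N → α) = (FIRST(α) \ {ε}) ∪ (FOLLOW(N) if α ⇒* ε)).

B → ) + ): PREDICT = { ')' }
B → ; B X: PREDICT = { ';' }
  ';' is in predict set, so this production goes in M[B, ';']

M[B, ';'] = B → ; B X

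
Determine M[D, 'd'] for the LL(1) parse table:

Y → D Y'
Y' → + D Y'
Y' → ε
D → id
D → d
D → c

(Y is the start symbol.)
To find M[D, 'd'], we find productions for D where 'd' is in the predict set (PREDICT(N → α) = (FIRST(α) \ {ε}) ∪ (FOLLOW(N) if α ⇒* ε)).

D → id: PREDICT = { 'id' }
D → d: PREDICT = { 'd' }
  'd' is in predict set, so this production goes in M[D, 'd']
D → c: PREDICT = { 'c' }

M[D, 'd'] = D → d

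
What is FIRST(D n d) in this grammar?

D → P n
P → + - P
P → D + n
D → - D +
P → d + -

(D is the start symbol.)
{ '+', '-', 'd' }

FIRST sets of the non-terminals involved (from the grammar, by fixed-point iteration):
  FIRST(D) = { '+', '-', 'd' }

To compute FIRST(D n d), process the symbols left to right:
Symbol D is a non-terminal. Add FIRST(D) \ {ε} = { '+', '-', 'd' }
D is not nullable (ε ∉ FIRST(D)), so stop here.
FIRST(D n d) = { '+', '-', 'd' }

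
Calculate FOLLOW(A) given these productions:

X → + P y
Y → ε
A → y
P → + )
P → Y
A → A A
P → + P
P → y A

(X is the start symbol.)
{ 'y' }

In A → A A: A is followed by A, add FIRST(A) \ {ε} = { 'y' }
In A → A A: A is at the end; this adds FOLLOW(A) to itself — nothing new
In P → y A: A is at the end, add FOLLOW(P)

The FOLLOW sets referred to above (computed the same way, to a fixed point):
  FOLLOW(P) = { 'y' }

Taking the union: FOLLOW(A) = { 'y' }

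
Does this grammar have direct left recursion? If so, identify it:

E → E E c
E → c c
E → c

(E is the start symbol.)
Yes, E is left-recursive

E → E E c: LEFT RECURSIVE (starts with E)
E → c c: starts with c
E → c: starts with c

The grammar has direct left recursion on: E.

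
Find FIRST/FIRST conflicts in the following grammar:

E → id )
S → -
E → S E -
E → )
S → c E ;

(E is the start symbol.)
A FIRST/FIRST conflict occurs when two productions N → α and N → β for the same non-terminal have FIRST(α) ∩ FIRST(β) ≠ ∅ (with ε ∈ FIRST of a nullable right-hand side, so two nullable alternatives also conflict).

FIRST sets of the non-terminals at (or reachable through a nullable prefix from) the front of some alternative:
  FIRST(S) = { '-', 'c' }

Productions for E:
  E → id ): FIRST = { 'id' }
  E → S E -: FIRST = { '-', 'c' }
  E → ): FIRST = { ')' }
Productions for S:
  S → -: FIRST = { '-' }
  S → c E ;: FIRST = { 'c' }

All alternatives of each non-terminal have pairwise disjoint FIRST sets.

Answer: No FIRST/FIRST conflicts.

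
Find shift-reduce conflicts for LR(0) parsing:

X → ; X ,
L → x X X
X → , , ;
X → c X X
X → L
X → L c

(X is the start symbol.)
Augment with X' → X and build the canonical LR(0) collection (I0 = CLOSURE({[X' → . X]}), then GOTO on every symbol after a dot until no new states appear). It has 16 states:
  I0: { [L → . x X X], [X → . , , ;], [X → . ; X ,], [X → . L c], [X → . L], [X → . c X X], [X' → . X] }  — shift
  I1: { [X → , . , ;] }  — shift
  I2: { [L → . x X X], [X → . , , ;], [X → . ; X ,], [X → . L c], [X → . L], [X → . c X X], [X → ; . X ,] }  — shift
  I3: { [X → L . c], [X → L .] }  — shift, reduce
  I4: { [X' → X .] }  — accept
  I5: { [L → . x X X], [X → . , , ;], [X → . ; X ,], [X → . L c], [X → . L], [X → . c X X], [X → c . X X] }  — shift
  I6: { [L → . x X X], [L → x . X X], [X → . , , ;], [X → . ; X ,], [X → . L c], [X → . L], [X → . c X X] }  — shift
  I7: { [L → . x X X], [L → x X . X], [X → . , , ;], [X → . ; X ,], [X → . L c], [X → . L], [X → . c X X] }  — shift
  I8: { [L → x X X .] }  — reduce
  I9: { [L → . x X X], [X → . , , ;], [X → . ; X ,], [X → . L c], [X → . L], [X → . c X X], [X → c X . X] }  — shift
  I10: { [X → c X X .] }  — reduce
  I11: { [X → L c .] }  — reduce
  I12: { [X → ; X . ,] }  — shift
  I13: { [X → ; X , .] }  — reduce
  I14: { [X → , , . ;] }  — shift
  I15: { [X → , , ; .] }  — reduce

I3 contains reduce item [X → L .] and shift item [X → L . c] — shift-reduce conflict.

Answer: Yes — I3: [X → L .] vs [X → L . c]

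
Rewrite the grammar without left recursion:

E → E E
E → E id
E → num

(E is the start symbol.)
E → num E'
E' → E E'
E' → id E'
E' → ε

E is directly left-recursive. The standard transformation for
  A → A α₁ | ... | A α_m | β₁ | ... | β_n
is
  A  → β₁ A' | ... | β_n A'
  A' → α₁ A' | ... | α_m A' | ε

E → num becomes E → num E'
E → E E becomes E' → E E'
E → E id becomes E' → id E'
Add E' → ε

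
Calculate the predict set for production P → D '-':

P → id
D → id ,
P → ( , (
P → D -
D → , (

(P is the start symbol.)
{ ',', 'id' }

PREDICT(P → D '-') = (FIRST(RHS) \ {ε}) ∪ (FOLLOW(P) if ε ∈ FIRST(RHS), i.e. RHS ⇒* ε)
FIRST(D) = { ',', 'id' }
FIRST(D '-') = { ',', 'id' }
ε ∉ FIRST(D '-'), so FOLLOW(P) is not added.
PREDICT(P → D '-') = { ',', 'id' }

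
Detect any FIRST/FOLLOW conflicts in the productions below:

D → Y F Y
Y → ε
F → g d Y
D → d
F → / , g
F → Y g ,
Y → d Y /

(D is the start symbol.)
A FIRST/FOLLOW conflict occurs when a non-terminal N has a nullable alternative N → β (β ⇒* ε) and another alternative N → α with FIRST(α) ∩ FOLLOW(N) ≠ ∅: on such a lookahead the parser cannot decide between expanding α and letting N vanish via β.

Nullable non-terminals: Y.

Y: nullable alternative(s) Y → ε; FOLLOW(Y) = { $, '/', 'd', 'g' }
  Y → ε: FIRST \ {ε} = { } — this is the only nullable alternative, skip
  Y → d Y /: FIRST \ {ε} = { 'd' } — overlaps FOLLOW(Y) on { 'd' }: CONFLICT

D, F have no nullable alternative, so no FIRST/FOLLOW check is needed there.

So the grammar has 1 FIRST/FOLLOW conflict (marked CONFLICT above).

Answer: Yes. Y → d Y '/' with FOLLOW(Y) on { 'd' }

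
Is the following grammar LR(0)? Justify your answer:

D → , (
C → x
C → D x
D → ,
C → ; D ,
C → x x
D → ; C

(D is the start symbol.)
Augment with D' → D and build the canonical LR(0) collection (I0 = CLOSURE({[D' → . D]}), then GOTO on every symbol after a dot until no new states appear). It has 13 states:
  I0: { [D → . , (], [D → . ,], [D → . ; C], [D' → . D] }  — shift
  I1: { [D → , . (], [D → , .] }  — shift, reduce
  I2: { [C → . ; D ,], [C → . D x], [C → . x x], [C → . x], [D → . , (], [D → . ,], [D → . ; C], [D → ; . C] }  — shift
  I3: { [D' → D .] }  — accept
  I4: { [C → . ; D ,], [C → . D x], [C → . x x], [C → . x], [C → ; . D ,], [D → . , (], [D → . ,], [D → . ; C], [D → ; . C] }  — shift
  I5: { [D → ; C .] }  — reduce
  I6: { [C → D . x] }  — shift
  I7: { [C → x . x], [C → x .] }  — shift, reduce
  I8: { [C → x x .] }  — reduce
  I9: { [C → D x .] }  — reduce
  I10: { [C → ; D . ,], [C → D . x] }  — shift
  I11: { [C → ; D , .] }  — reduce
  I12: { [D → , ( .] }  — reduce

Conflict in state I1:
  Shift-reduce conflict between [D → , .] and [D → , . (]
So the grammar is NOT LR(0).

Answer: No. Shift-reduce conflict between [D → , .] and [D → , . (]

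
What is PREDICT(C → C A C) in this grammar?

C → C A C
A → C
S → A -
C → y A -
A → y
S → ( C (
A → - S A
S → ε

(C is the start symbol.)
{ 'y' }

PREDICT(C → C A C) = (FIRST(RHS) \ {ε}) ∪ (FOLLOW(C) if ε ∈ FIRST(RHS), i.e. RHS ⇒* ε)
FIRST(C) = { 'y' }
FIRST(C A C) = { 'y' }
ε ∉ FIRST(C A C), so FOLLOW(C) is not added.
PREDICT(C → C A C) = { 'y' }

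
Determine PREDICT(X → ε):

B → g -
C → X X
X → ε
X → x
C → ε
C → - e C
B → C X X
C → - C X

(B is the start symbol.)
PREDICT(X → ε) = (FIRST(RHS) \ {ε}) ∪ (FOLLOW(X) if ε ∈ FIRST(RHS), i.e. RHS ⇒* ε)
The right-hand side is ε (FIRST(ε) = { ε }), so the predict set is FOLLOW(X) = { $, 'x' }
PREDICT(X → ε) = { $, 'x' }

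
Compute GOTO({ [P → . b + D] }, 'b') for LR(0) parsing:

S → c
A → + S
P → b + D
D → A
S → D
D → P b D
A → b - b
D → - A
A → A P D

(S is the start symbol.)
{ [P → b . + D] }

GOTO(I, 'b') = CLOSURE({ [A → αX.β] : [A → α.Xβ] ∈ I, X = 'b' })

Items with dot before 'b', with the dot advanced:
  [P → . b + D] → [P → b . + D]
Closure adds nothing (no advanced item has the dot before a non-terminal).

GOTO = { [P → b . + D] }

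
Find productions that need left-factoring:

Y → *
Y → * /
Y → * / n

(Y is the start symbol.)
Left-factoring is needed when two productions for the same non-terminal
share a common prefix on the right-hand side.

Productions for Y:
  Y → *
  Y → * /
  Y → * / n

Found common prefix '*' in productions for Y

Answer: Yes, Y has productions with common prefix '*'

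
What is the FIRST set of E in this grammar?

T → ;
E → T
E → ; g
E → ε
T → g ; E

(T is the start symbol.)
{ ';', 'g', ε }

To compute FIRST(E), examine every production with E on the left-hand side, reading each right-hand side left to right until a non-nullable symbol is reached.

FIRST sets of the other non-terminals involved (by the same procedure, iterated to a fixed point):
  FIRST(T) = { ';', 'g' }

From E → T:
  - T is a non-terminal: add FIRST(T) \ {ε} = { ';', 'g' }
    T is not nullable, so stop
From E → ; g:
  - ';' is a terminal: add ';' and stop
From E → ε:
  - ε-production, so ε ∈ FIRST(E)

Collecting: FIRST(E) = { ';', 'g', ε }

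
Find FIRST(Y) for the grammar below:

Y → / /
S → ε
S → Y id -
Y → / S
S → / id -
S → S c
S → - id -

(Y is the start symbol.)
{ '/' }

To compute FIRST(Y), examine every production with Y on the left-hand side, reading each right-hand side left to right until a non-nullable symbol is reached.

From Y → / /:
  - '/' is a terminal: add '/' and stop
From Y → / S:
  - '/' is a terminal: add '/' and stop

Collecting: FIRST(Y) = { '/' }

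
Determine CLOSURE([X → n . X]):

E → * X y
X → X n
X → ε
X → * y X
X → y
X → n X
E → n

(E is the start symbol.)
{ [X → . * y X], [X → . X n], [X → . n X], [X → . y], [X → .], [X → n . X] }

To compute CLOSURE, for each item [A → α.Bβ] where B is a non-terminal, add [B → .γ] for all productions B → γ; repeat for the newly added items until nothing changes.

Start with: [X → n . X]
  [X → n . X] has the dot before X: add [X → . X n], [X → .], [X → . * y X], [X → . y], [X → . n X]
No further items can be added.

CLOSURE = { [X → . * y X], [X → . X n], [X → . n X], [X → . y], [X → .], [X → n . X] }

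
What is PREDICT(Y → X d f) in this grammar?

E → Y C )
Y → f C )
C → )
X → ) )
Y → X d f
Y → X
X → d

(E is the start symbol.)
{ ')', 'd' }

PREDICT(Y → X d f) = (FIRST(RHS) \ {ε}) ∪ (FOLLOW(Y) if ε ∈ FIRST(RHS), i.e. RHS ⇒* ε)
FIRST(X) = { ')', 'd' }
FIRST(X d f) = { ')', 'd' }
ε ∉ FIRST(X d f), so FOLLOW(Y) is not added.
PREDICT(Y → X d f) = { ')', 'd' }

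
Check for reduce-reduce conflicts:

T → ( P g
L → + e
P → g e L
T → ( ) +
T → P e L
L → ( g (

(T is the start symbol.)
A reduce-reduce conflict occurs when an LR(0) state has two complete items [A → α .] and [B → β .] — both call for a reduction, and with no lookahead the parser cannot choose between them.

Augment with T' → T and build the canonical LR(0) collection (I0 = CLOSURE({[T' → . T]}), then GOTO on every symbol after a dot until no new states appear). It has 18 states:
  I0: { [P → . g e L], [T → . ( ) +], [T → . ( P g], [T → . P e L], [T' → . T] }  — shift
  I1: { [P → . g e L], [T → ( . ) +], [T → ( . P g] }  — shift
  I2: { [T → P . e L] }  — shift
  I3: { [T' → T .] }  — accept
  I4: { [P → g . e L] }  — shift
  I5: { [L → . ( g (], [L → . + e], [P → g e . L] }  — shift
  I6: { [L → ( . g (] }  — shift
  I7: { [L → + . e] }  — shift
  I8: { [P → g e L .] }  — reduce
  I9: { [L → + e .] }  — reduce
  I10: { [L → ( g . (] }  — shift
  I11: { [L → ( g ( .] }  — reduce
  I12: { [L → . ( g (], [L → . + e], [T → P e . L] }  — shift
  I13: { [T → P e L .] }  — reduce
  I14: { [T → ( ) . +] }  — shift
  I15: { [T → ( P . g] }  — shift
  I16: { [T → ( P g .] }  — reduce
  I17: { [T → ( ) + .] }  — reduce

No state contains more than one complete item.

Answer: No reduce-reduce conflicts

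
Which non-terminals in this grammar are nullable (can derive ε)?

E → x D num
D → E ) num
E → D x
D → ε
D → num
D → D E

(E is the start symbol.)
{ 'D' }

A non-terminal is nullable if it can derive ε (the empty string): either it has an ε-production, or it has a production whose right-hand side consists entirely of nullable non-terminals.

ε-productions: D → ε
So D is immediately nullable.
No further non-terminal can be added: every production for the remaining non-terminals contains a terminal or a non-nullable non-terminal.
Nullable = { 'D' }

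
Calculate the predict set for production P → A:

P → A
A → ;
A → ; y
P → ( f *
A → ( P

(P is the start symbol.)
PREDICT(P → A) = (FIRST(RHS) \ {ε}) ∪ (FOLLOW(P) if ε ∈ FIRST(RHS), i.e. RHS ⇒* ε)
FIRST(A) = { '(', ';' }
FIRST(A) = { '(', ';' }
ε ∉ FIRST(A), so FOLLOW(P) is not added.
PREDICT(P → A) = { '(', ';' }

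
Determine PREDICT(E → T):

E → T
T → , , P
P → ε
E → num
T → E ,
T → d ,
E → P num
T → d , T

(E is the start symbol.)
PREDICT(E → T) = (FIRST(RHS) \ {ε}) ∪ (FOLLOW(E) if ε ∈ FIRST(RHS), i.e. RHS ⇒* ε)
FIRST(T) = { ',', 'd', 'num' }
FIRST(T) = { ',', 'd', 'num' }
ε ∉ FIRST(T), so FOLLOW(E) is not added.
PREDICT(E → T) = { ',', 'd', 'num' }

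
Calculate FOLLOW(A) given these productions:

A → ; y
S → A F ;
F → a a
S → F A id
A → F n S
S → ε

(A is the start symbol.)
A is the start symbol, so $ ∈ FOLLOW(A).
In S → A F ;: A is followed by F ';', add FIRST(F ';') \ {ε} = { 'a' }
In S → F A id: A is followed by id, add FIRST(id) \ {ε} = { 'id' }

Taking the union: FOLLOW(A) = { $, 'a', 'id' }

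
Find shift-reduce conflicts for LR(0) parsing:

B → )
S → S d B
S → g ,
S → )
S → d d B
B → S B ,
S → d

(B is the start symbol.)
Yes — I4: [S → d .] vs [S → d . d B]; I10: [S → d .] vs [B → . )]; I12: [S → d .] vs [B → . )]

Augment with B' → B and build the canonical LR(0) collection (I0 = CLOSURE({[B' → . B]}), then GOTO on every symbol after a dot until no new states appear). It has 14 states:
  I0: { [B → . )], [B → . S B ,], [B' → . B], [S → . )], [S → . S d B], [S → . d d B], [S → . d], [S → . g ,] }  — shift
  I1: { [B → ) .], [S → ) .] }  — 2 reduces
  I2: { [B' → B .] }  — accept
  I3: { [B → . )], [B → . S B ,], [B → S . B ,], [S → . )], [S → . S d B], [S → . d d B], [S → . d], [S → . g ,], [S → S . d B] }  — shift
  I4: { [S → d . d B], [S → d .] }  — shift, reduce
  I5: { [S → g . ,] }  — shift
  I6: { [S → g , .] }  — reduce
  I7: { [B → . )], [B → . S B ,], [S → . )], [S → . S d B], [S → . d d B], [S → . d], [S → . g ,], [S → d d . B] }  — shift
  I8: { [S → d d B .] }  — reduce
  I9: { [B → S B . ,] }  — shift
  I10: { [B → . )], [B → . S B ,], [S → . )], [S → . S d B], [S → . d d B], [S → . d], [S → . g ,], [S → S d . B], [S → d . d B], [S → d .] }  — shift, reduce
  I11: { [S → S d B .] }  — reduce
  I12: { [B → . )], [B → . S B ,], [S → . )], [S → . S d B], [S → . d d B], [S → . d], [S → . g ,], [S → d . d B], [S → d .], [S → d d . B] }  — shift, reduce
  I13: { [B → S B , .] }  — reduce

I4 contains reduce item [S → d .] and shift item [S → d . d B] — shift-reduce conflict.
I10 contains reduce item [S → d .] and shift items [B → . )], [S → . )], [S → . d], [S → . d d B], [S → d . d B], [S → . g ,] — shift-reduce conflict.
I12 contains reduce item [S → d .] and shift items [B → . )], [S → . )], [S → . d], [S → . d d B], [S → d . d B], [S → . g ,] — shift-reduce conflict.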